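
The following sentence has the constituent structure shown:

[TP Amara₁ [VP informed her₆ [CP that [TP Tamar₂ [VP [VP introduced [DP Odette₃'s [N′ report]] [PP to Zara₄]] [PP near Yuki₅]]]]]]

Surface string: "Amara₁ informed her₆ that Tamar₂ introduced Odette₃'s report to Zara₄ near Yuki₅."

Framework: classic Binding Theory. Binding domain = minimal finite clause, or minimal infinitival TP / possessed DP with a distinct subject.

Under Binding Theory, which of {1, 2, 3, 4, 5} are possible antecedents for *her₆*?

*her* is a pronoun, so Principle B applies: it must be free in its binding domain.
Binding domain of *her₆*: the matrix TP, whose subject is Amara₁.
*Amara₁* c-commands the pronoun within its binding domain → coindexation would violate Principle B.
*Tamar₂*: the pronoun c-commands this R-expression → coindexation would violate Principle C on *Tamar₂*.
*Odette₃*: the pronoun c-commands this R-expression → coindexation would violate Principle C on *Odette₃*.
*Zara₄*: the pronoun c-commands this R-expression → coindexation would violate Principle C on *Zara₄*.
*Yuki₅*: the pronoun c-commands this R-expression → coindexation would violate Principle C on *Yuki₅*.

none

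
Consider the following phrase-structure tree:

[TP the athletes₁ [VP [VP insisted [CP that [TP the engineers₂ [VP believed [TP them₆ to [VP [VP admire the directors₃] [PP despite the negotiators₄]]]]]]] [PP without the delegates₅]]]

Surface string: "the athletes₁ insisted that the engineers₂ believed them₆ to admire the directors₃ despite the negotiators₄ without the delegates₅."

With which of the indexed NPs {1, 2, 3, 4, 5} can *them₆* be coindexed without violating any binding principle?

*them* is a pronoun, so Principle B applies: it must be free in its binding domain.
Binding domain of *them₆*: the embedded TP, whose subject is the engineers₂.
*the athletes₁* c-commands the pronoun but from outside its binding domain, and is not c-commanded by it → coindexation permitted.
*the engineers₂* c-commands the pronoun within its binding domain → coindexation would violate Principle B.
*the directors₃*: the pronoun c-commands this R-expression → coindexation would violate Principle C on *the directors₃*.
*the negotiators₄*: the pronoun c-commands this R-expression → coindexation would violate Principle C on *the negotiators₄*.
*the delegates₅* and the pronoun do not c-command one another → neither Principle B nor Principle C is at stake; coindexation permitted.

{1, 5}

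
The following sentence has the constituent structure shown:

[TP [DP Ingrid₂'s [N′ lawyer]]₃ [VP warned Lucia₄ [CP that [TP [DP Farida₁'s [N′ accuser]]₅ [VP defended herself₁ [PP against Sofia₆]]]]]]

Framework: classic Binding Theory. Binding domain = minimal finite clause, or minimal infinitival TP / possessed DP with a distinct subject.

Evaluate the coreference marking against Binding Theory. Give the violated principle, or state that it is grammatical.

The two coindexed NPs are *Farida₁* and *herself₁*.
*herself₁* is an anaphor. Principle A requires it to be bound within its binding domain — the embedded TP, whose subject is [Farida₁'s accuser]₅.
Within that domain it is c-commanded by *[Farida₁'s accuser]₅*, which does not share its index.
*Farida₁* does not c-command the anaphor at all.
The anaphor is unbound in its domain → Principle A violation.

Principle A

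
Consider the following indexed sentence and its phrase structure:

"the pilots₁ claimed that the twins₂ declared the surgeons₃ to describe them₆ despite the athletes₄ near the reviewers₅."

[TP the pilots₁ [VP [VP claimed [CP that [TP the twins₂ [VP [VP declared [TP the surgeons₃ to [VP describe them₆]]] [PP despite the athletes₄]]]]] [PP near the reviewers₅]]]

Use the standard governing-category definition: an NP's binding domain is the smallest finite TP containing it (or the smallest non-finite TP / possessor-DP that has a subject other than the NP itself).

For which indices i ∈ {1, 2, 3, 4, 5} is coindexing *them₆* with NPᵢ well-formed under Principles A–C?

{1, 2, 4, 5}

*them* is a pronoun, so Principle B applies: it must be free in its binding domain.
Binding domain of *them₆*: the embedded TP, whose subject is the surgeons₃.
*the pilots₁* c-commands the pronoun but from outside its binding domain, and is not c-commanded by it → coindexation permitted.
*the twins₂* c-commands the pronoun but from outside its binding domain, and is not c-commanded by it → coindexation permitted.
*the surgeons₃* c-commands the pronoun within its binding domain → coindexation would violate Principle B.
*the athletes₄* and the pronoun do not c-command one another → neither Principle B nor Principle C is at stake; coindexation permitted.
*the reviewers₅* and the pronoun do not c-command one another → neither Principle B nor Principle C is at stake; coindexation permitted.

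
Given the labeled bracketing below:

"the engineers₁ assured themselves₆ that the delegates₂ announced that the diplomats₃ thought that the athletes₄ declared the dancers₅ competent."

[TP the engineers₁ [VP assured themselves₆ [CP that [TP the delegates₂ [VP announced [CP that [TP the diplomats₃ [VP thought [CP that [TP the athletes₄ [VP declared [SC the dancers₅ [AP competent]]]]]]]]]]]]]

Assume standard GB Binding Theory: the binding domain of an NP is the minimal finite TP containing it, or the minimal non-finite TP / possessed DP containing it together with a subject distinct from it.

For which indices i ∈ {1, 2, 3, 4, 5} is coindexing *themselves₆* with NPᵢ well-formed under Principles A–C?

{1}

*themselves* is an anaphor, so Principle A applies: it must be bound in its binding domain.
Binding domain of *themselves₆*: the matrix TP, whose subject is the engineers₁.
*the engineers₁* c-commands the anaphor within its binding domain → licit binder.
*the delegates₂* does not c-command the anaphor → cannot bind it.
*the diplomats₃* does not c-command the anaphor → cannot bind it.
*the athletes₄* does not c-command the anaphor → cannot bind it.
*the dancers₅* does not c-command the anaphor → cannot bind it.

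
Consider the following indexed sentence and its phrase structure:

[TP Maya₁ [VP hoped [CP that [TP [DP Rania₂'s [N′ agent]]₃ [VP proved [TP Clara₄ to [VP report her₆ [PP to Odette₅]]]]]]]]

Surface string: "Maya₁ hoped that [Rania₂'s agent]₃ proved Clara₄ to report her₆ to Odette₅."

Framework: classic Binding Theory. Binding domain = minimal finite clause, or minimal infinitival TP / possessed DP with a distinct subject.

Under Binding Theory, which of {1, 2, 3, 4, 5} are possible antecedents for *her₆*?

{1, 2, 3}

*her* is a pronoun, so Principle B applies: it must be free in its binding domain.
Binding domain of *her₆*: the embedded TP, whose subject is Clara₄.
*Maya₁* c-commands the pronoun but from outside its binding domain, and is not c-commanded by it → coindexation permitted.
*Rania₂* and the pronoun do not c-command one another → neither Principle B nor Principle C is at stake; coindexation permitted.
*[Rania₂'s agent]₃* c-commands the pronoun but from outside its binding domain, and is not c-commanded by it → coindexation permitted.
*Clara₄* c-commands the pronoun within its binding domain → coindexation would violate Principle B.
*Odette₅*: the pronoun c-commands this R-expression → coindexation would violate Principle C on *Odette₅*.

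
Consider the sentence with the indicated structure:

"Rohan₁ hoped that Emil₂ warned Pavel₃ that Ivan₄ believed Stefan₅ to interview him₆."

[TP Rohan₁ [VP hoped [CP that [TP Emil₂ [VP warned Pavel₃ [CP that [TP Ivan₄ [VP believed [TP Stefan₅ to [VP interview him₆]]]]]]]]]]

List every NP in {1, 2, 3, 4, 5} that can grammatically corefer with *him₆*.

*him* is a pronoun, so Principle B applies: it must be free in its binding domain.
Binding domain of *him₆*: the embedded TP, whose subject is Stefan₅.
*Rohan₁* c-commands the pronoun but from outside its binding domain, and is not c-commanded by it → coindexation permitted.
*Emil₂* c-commands the pronoun but from outside its binding domain, and is not c-commanded by it → coindexation permitted.
*Pavel₃* c-commands the pronoun but from outside its binding domain, and is not c-commanded by it → coindexation permitted.
*Ivan₄* c-commands the pronoun but from outside its binding domain, and is not c-commanded by it → coindexation permitted.
*Stefan₅* c-commands the pronoun within its binding domain → coindexation would violate Principle B.

{1, 2, 3, 4}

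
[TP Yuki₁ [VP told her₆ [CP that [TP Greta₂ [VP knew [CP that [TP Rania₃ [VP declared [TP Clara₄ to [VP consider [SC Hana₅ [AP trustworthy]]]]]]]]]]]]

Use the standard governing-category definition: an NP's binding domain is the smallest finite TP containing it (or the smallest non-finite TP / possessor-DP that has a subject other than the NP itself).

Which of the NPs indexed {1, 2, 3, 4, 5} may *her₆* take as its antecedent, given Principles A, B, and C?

*her* is a pronoun, so Principle B applies: it must be free in its binding domain.
Binding domain of *her₆*: the matrix TP, whose subject is Yuki₁.
*Yuki₁* c-commands the pronoun within its binding domain → coindexation would violate Principle B.
*Greta₂*: the pronoun c-commands this R-expression → coindexation would violate Principle C on *Greta₂*.
*Rania₃*: the pronoun c-commands this R-expression → coindexation would violate Principle C on *Rania₃*.
*Clara₄*: the pronoun c-commands this R-expression → coindexation would violate Principle C on *Clara₄*.
*Hana₅*: the pronoun c-commands this R-expression → coindexation would violate Principle C on *Hana₅*.

none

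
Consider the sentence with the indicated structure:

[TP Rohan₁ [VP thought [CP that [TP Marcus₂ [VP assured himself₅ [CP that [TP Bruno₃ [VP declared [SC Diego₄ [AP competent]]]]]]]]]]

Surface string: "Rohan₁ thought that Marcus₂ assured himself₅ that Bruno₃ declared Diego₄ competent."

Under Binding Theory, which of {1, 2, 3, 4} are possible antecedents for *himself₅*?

*himself* is an anaphor, so Principle A applies: it must be bound in its binding domain.
Binding domain of *himself₅*: the embedded TP, whose subject is Marcus₂.
*Rohan₁* c-commands the anaphor but is outside its binding domain → cannot satisfy Principle A.
*Marcus₂* c-commands the anaphor within its binding domain → licit binder.
*Bruno₃* does not c-command the anaphor → cannot bind it.
*Diego₄* does not c-command the anaphor → cannot bind it.

{2}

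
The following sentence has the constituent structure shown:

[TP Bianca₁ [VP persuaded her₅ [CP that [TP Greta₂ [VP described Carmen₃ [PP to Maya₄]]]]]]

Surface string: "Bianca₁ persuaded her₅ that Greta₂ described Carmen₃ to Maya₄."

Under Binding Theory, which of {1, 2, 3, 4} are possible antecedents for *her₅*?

none

*her* is a pronoun, so Principle B applies: it must be free in its binding domain.
Binding domain of *her₅*: the matrix TP, whose subject is Bianca₁.
*Bianca₁* c-commands the pronoun within its binding domain → coindexation would violate Principle B.
*Greta₂*: the pronoun c-commands this R-expression → coindexation would violate Principle C on *Greta₂*.
*Carmen₃*: the pronoun c-commands this R-expression → coindexation would violate Principle C on *Carmen₃*.
*Maya₄*: the pronoun c-commands this R-expression → coindexation would violate Principle C on *Maya₄*.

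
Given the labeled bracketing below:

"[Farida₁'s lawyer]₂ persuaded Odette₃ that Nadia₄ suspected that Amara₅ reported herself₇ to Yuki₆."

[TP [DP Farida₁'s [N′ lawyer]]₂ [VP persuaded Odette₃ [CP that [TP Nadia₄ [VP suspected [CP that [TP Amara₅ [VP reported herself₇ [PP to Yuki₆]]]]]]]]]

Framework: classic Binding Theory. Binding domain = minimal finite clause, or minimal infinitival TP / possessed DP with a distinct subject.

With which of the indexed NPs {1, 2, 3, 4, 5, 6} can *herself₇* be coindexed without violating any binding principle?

{5}

*herself* is an anaphor, so Principle A applies: it must be bound in its binding domain.
Binding domain of *herself₇*: the embedded TP, whose subject is Amara₅.
*Farida₁* does not c-command the anaphor → cannot bind it.
*[Farida₁'s lawyer]₂* c-commands the anaphor but is outside its binding domain → cannot satisfy Principle A.
*Odette₃* c-commands the anaphor but is outside its binding domain → cannot satisfy Principle A.
*Nadia₄* c-commands the anaphor but is outside its binding domain → cannot satisfy Principle A.
*Amara₅* c-commands the anaphor within its binding domain → licit binder.
*Yuki₆* does not c-command the anaphor → cannot bind it.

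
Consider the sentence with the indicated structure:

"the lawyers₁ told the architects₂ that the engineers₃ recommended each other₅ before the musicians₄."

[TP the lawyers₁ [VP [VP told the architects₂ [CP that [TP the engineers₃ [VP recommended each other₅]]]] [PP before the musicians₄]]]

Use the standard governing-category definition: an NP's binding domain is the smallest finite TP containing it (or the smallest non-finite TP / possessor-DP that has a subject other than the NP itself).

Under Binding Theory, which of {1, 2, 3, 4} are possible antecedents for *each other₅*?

*each other* is an anaphor, so Principle A applies: it must be bound in its binding domain.
Binding domain of *each other₅*: the embedded TP, whose subject is the engineers₃.
*the lawyers₁* c-commands the anaphor but is outside its binding domain → cannot satisfy Principle A.
*the architects₂* c-commands the anaphor but is outside its binding domain → cannot satisfy Principle A.
*the engineers₃* c-commands the anaphor within its binding domain → licit binder.
*the musicians₄* does not c-command the anaphor → cannot bind it.

{3}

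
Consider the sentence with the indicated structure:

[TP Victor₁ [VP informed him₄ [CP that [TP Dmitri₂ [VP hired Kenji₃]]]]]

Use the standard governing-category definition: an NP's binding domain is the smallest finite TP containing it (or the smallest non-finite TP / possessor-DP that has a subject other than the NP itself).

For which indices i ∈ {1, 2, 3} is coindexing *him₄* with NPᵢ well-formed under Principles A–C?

none

*him* is a pronoun, so Principle B applies: it must be free in its binding domain.
Binding domain of *him₄*: the matrix TP, whose subject is Victor₁.
*Victor₁* c-commands the pronoun within its binding domain → coindexation would violate Principle B.
*Dmitri₂*: the pronoun c-commands this R-expression → coindexation would violate Principle C on *Dmitri₂*.
*Kenji₃*: the pronoun c-commands this R-expression → coindexation would violate Principle C on *Kenji₃*.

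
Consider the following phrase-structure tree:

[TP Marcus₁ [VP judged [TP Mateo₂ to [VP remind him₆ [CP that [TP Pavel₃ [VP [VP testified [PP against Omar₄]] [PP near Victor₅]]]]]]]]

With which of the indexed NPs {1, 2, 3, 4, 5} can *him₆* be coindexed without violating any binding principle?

*him* is a pronoun, so Principle B applies: it must be free in its binding domain.
Binding domain of *him₆*: the embedded TP, whose subject is Mateo₂.
*Marcus₁* c-commands the pronoun but from outside its binding domain, and is not c-commanded by it → coindexation permitted.
*Mateo₂* c-commands the pronoun within its binding domain → coindexation would violate Principle B.
*Pavel₃*: the pronoun c-commands this R-expression → coindexation would violate Principle C on *Pavel₃*.
*Omar₄*: the pronoun c-commands this R-expression → coindexation would violate Principle C on *Omar₄*.
*Victor₅*: the pronoun c-commands this R-expression → coindexation would violate Principle C on *Victor₅*.

{1}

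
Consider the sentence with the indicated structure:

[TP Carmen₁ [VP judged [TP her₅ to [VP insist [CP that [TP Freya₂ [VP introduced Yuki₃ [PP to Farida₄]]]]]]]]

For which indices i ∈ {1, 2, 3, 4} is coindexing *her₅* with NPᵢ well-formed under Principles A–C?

none

*her* is a pronoun, so Principle B applies: it must be free in its binding domain.
Binding domain of *her₅*: the matrix TP, whose subject is Carmen₁.
*Carmen₁* c-commands the pronoun within its binding domain → coindexation would violate Principle B.
*Freya₂*: the pronoun c-commands this R-expression → coindexation would violate Principle C on *Freya₂*.
*Yuki₃*: the pronoun c-commands this R-expression → coindexation would violate Principle C on *Yuki₃*.
*Farida₄*: the pronoun c-commands this R-expression → coindexation would violate Principle C on *Farida₄*.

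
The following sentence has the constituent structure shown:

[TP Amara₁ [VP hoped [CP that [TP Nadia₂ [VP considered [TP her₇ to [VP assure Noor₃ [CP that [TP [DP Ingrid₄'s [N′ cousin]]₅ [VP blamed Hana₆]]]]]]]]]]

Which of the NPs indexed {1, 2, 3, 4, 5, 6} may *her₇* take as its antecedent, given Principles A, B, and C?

{1}

*her* is a pronoun, so Principle B applies: it must be free in its binding domain.
Binding domain of *her₇*: the embedded TP, whose subject is Nadia₂.
*Amara₁* c-commands the pronoun but from outside its binding domain, and is not c-commanded by it → coindexation permitted.
*Nadia₂* c-commands the pronoun within its binding domain → coindexation would violate Principle B.
*Noor₃*: the pronoun c-commands this R-expression → coindexation would violate Principle C on *Noor₃*.
*Ingrid₄*: the pronoun c-commands this R-expression → coindexation would violate Principle C on *Ingrid₄*.
*[Ingrid₄'s cousin]₅*: the pronoun c-commands this R-expression → coindexation would violate Principle C on *[Ingrid₄'s cousin]₅*.
*Hana₆*: the pronoun c-commands this R-expression → coindexation would violate Principle C on *Hana₆*.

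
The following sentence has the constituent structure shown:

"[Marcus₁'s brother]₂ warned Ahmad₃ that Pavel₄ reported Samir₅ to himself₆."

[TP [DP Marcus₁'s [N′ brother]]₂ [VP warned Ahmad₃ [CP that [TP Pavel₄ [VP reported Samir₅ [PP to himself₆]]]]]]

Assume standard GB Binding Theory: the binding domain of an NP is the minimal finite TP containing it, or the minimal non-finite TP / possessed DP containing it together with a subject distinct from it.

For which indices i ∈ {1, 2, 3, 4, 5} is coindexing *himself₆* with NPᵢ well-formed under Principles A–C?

*himself* is an anaphor, so Principle A applies: it must be bound in its binding domain.
Binding domain of *himself₆*: the embedded TP, whose subject is Pavel₄.
*Marcus₁* does not c-command the anaphor → cannot bind it.
*[Marcus₁'s brother]₂* c-commands the anaphor but is outside its binding domain → cannot satisfy Principle A.
*Ahmad₃* c-commands the anaphor but is outside its binding domain → cannot satisfy Principle A.
*Pavel₄* c-commands the anaphor within its binding domain → licit binder.
*Samir₅* c-commands the anaphor within its binding domain → licit binder.

{4, 5}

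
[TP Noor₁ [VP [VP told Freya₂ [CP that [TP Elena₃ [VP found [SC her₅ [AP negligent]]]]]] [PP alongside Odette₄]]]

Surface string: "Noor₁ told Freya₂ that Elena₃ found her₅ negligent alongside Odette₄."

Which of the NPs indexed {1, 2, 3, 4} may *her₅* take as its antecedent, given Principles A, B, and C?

*her* is a pronoun, so Principle B applies: it must be free in its binding domain.
Binding domain of *her₅*: the embedded TP, whose subject is Elena₃.
*Noor₁* c-commands the pronoun but from outside its binding domain, and is not c-commanded by it → coindexation permitted.
*Freya₂* c-commands the pronoun but from outside its binding domain, and is not c-commanded by it → coindexation permitted.
*Elena₃* c-commands the pronoun within its binding domain → coindexation would violate Principle B.
*Odette₄* and the pronoun do not c-command one another → neither Principle B nor Principle C is at stake; coindexation permitted.

{1, 2, 4}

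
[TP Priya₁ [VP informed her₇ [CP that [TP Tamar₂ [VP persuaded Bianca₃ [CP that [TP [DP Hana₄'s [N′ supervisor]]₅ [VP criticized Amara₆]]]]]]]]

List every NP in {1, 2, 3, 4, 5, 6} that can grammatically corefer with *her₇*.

none

*her* is a pronoun, so Principle B applies: it must be free in its binding domain.
Binding domain of *her₇*: the matrix TP, whose subject is Priya₁.
*Priya₁* c-commands the pronoun within its binding domain → coindexation would violate Principle B.
*Tamar₂*: the pronoun c-commands this R-expression → coindexation would violate Principle C on *Tamar₂*.
*Bianca₃*: the pronoun c-commands this R-expression → coindexation would violate Principle C on *Bianca₃*.
*Hana₄*: the pronoun c-commands this R-expression → coindexation would violate Principle C on *Hana₄*.
*[Hana₄'s supervisor]₅*: the pronoun c-commands this R-expression → coindexation would violate Principle C on *[Hana₄'s supervisor]₅*.
*Amara₆*: the pronoun c-commands this R-expression → coindexation would violate Principle C on *Amara₆*.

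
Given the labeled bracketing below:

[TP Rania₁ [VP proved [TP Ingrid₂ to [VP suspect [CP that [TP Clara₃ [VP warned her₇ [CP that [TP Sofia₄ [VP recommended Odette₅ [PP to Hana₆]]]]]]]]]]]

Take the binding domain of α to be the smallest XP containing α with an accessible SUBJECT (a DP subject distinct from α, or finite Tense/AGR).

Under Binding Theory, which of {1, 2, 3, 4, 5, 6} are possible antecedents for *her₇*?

*her* is a pronoun, so Principle B applies: it must be free in its binding domain.
Binding domain of *her₇*: the embedded TP, whose subject is Clara₃.
*Rania₁* c-commands the pronoun but from outside its binding domain, and is not c-commanded by it → coindexation permitted.
*Ingrid₂* c-commands the pronoun but from outside its binding domain, and is not c-commanded by it → coindexation permitted.
*Clara₃* c-commands the pronoun within its binding domain → coindexation would violate Principle B.
*Sofia₄*: the pronoun c-commands this R-expression → coindexation would violate Principle C on *Sofia₄*.
*Odette₅*: the pronoun c-commands this R-expression → coindexation would violate Principle C on *Odette₅*.
*Hana₆*: the pronoun c-commands this R-expression → coindexation would violate Principle C on *Hana₆*.

{1, 2}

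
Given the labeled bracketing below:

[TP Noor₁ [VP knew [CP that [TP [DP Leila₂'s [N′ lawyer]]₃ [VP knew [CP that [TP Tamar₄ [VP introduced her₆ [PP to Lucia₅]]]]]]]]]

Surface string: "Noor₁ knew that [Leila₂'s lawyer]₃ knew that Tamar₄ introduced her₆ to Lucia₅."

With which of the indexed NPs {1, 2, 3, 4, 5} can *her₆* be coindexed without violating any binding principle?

{1, 2, 3}

*her* is a pronoun, so Principle B applies: it must be free in its binding domain.
Binding domain of *her₆*: the embedded TP, whose subject is Tamar₄.
*Noor₁* c-commands the pronoun but from outside its binding domain, and is not c-commanded by it → coindexation permitted.
*Leila₂* and the pronoun do not c-command one another → neither Principle B nor Principle C is at stake; coindexation permitted.
*[Leila₂'s lawyer]₃* c-commands the pronoun but from outside its binding domain, and is not c-commanded by it → coindexation permitted.
*Tamar₄* c-commands the pronoun within its binding domain → coindexation would violate Principle B.
*Lucia₅*: the pronoun c-commands this R-expression → coindexation would violate Principle C on *Lucia₅*.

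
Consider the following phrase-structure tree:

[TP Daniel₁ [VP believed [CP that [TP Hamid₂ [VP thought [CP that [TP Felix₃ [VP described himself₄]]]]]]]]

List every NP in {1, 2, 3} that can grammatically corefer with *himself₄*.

{3}

*himself* is an anaphor, so Principle A applies: it must be bound in its binding domain.
Binding domain of *himself₄*: the embedded TP, whose subject is Felix₃.
*Daniel₁* c-commands the anaphor but is outside its binding domain → cannot satisfy Principle A.
*Hamid₂* c-commands the anaphor but is outside its binding domain → cannot satisfy Principle A.
*Felix₃* c-commands the anaphor within its binding domain → licit binder.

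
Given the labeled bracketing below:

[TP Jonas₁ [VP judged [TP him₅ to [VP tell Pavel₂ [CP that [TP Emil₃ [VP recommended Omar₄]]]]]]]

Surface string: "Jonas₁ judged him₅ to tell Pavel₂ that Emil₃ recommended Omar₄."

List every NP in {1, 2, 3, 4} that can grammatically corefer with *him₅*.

*him* is a pronoun, so Principle B applies: it must be free in its binding domain.
Binding domain of *him₅*: the matrix TP, whose subject is Jonas₁.
*Jonas₁* c-commands the pronoun within its binding domain → coindexation would violate Principle B.
*Pavel₂*: the pronoun c-commands this R-expression → coindexation would violate Principle C on *Pavel₂*.
*Emil₃*: the pronoun c-commands this R-expression → coindexation would violate Principle C on *Emil₃*.
*Omar₄*: the pronoun c-commands this R-expression → coindexation would violate Principle C on *Omar₄*.

none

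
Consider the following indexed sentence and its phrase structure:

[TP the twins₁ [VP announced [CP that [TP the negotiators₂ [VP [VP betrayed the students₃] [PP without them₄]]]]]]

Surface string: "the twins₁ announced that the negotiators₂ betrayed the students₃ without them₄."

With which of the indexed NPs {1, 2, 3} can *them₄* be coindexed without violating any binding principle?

*them* is a pronoun, so Principle B applies: it must be free in its binding domain.
Binding domain of *them₄*: the embedded TP, whose subject is the negotiators₂.
*the twins₁* c-commands the pronoun but from outside its binding domain, and is not c-commanded by it → coindexation permitted.
*the negotiators₂* c-commands the pronoun within its binding domain → coindexation would violate Principle B.
*the students₃* and the pronoun do not c-command one another → neither Principle B nor Principle C is at stake; coindexation permitted.

{1, 3}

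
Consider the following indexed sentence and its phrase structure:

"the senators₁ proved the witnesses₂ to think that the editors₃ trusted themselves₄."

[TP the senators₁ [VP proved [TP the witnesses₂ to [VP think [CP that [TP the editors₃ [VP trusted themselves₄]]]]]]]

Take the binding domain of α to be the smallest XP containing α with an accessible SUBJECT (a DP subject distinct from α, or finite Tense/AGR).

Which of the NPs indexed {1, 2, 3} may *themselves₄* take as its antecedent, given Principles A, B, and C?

{3}

*themselves* is an anaphor, so Principle A applies: it must be bound in its binding domain.
Binding domain of *themselves₄*: the embedded TP, whose subject is the editors₃.
*the senators₁* c-commands the anaphor but is outside its binding domain → cannot satisfy Principle A.
*the witnesses₂* c-commands the anaphor but is outside its binding domain → cannot satisfy Principle A.
*the editors₃* c-commands the anaphor within its binding domain → licit binder.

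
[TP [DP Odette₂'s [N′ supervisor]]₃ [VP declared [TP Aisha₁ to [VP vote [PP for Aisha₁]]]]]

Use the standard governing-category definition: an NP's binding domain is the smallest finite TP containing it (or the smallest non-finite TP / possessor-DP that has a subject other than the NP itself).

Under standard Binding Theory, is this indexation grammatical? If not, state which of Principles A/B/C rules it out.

The two coindexed NPs are *Aisha₁* (the higher occurrence) and *Aisha₁* (the lower occurrence).
*Aisha₁* (the lower occurrence) is an R-expression. Principle C requires it to be free everywhere.
*Aisha₁* (the higher occurrence) c-commands it and carries the same index.
The R-expression is bound → Principle C violation.

Principle C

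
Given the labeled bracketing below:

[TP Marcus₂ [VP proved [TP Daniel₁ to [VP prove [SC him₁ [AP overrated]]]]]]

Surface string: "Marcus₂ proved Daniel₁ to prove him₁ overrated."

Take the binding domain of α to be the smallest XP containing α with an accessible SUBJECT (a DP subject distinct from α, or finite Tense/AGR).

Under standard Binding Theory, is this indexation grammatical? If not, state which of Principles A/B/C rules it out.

The two coindexed NPs are *Daniel₁* and *him₁*.
*him₁* is a pronoun. Its binding domain is the embedded TP, whose subject is Daniel₁.
*Daniel₁* c-commands it within that domain and carries the same index.
The pronoun is locally bound → Principle B violation.

Principle B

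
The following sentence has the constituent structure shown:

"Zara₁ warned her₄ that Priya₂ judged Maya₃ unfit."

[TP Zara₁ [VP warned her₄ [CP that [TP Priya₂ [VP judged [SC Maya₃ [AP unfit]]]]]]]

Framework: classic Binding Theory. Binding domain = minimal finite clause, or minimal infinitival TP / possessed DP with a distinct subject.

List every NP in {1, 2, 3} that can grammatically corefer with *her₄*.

none

*her* is a pronoun, so Principle B applies: it must be free in its binding domain.
Binding domain of *her₄*: the matrix TP, whose subject is Zara₁.
*Zara₁* c-commands the pronoun within its binding domain → coindexation would violate Principle B.
*Priya₂*: the pronoun c-commands this R-expression → coindexation would violate Principle C on *Priya₂*.
*Maya₃*: the pronoun c-commands this R-expression → coindexation would violate Principle C on *Maya₃*.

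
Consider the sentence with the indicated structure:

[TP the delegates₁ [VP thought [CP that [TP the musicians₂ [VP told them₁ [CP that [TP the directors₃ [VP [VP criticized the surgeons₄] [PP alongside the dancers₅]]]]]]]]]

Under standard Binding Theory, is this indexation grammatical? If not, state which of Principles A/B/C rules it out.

grammatical

The two coindexed NPs are *the delegates₁* and *them₁*.
*them₁* is a pronoun; its binding domain is the embedded TP, whose subject is the musicians₂. Within that domain it is c-commanded only by *the musicians₂*, which carries a different index — the pronoun is free locally, so Principle B holds.
*the delegates₁* is an R-expression; *them₁* does not c-command it, and no other NP shares its index, so Principle C is satisfied.
All principles are respected.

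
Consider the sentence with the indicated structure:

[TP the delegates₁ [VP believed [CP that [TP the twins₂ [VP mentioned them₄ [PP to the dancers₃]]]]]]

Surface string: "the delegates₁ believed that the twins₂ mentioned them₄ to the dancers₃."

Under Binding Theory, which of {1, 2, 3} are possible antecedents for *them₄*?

{1}

*them* is a pronoun, so Principle B applies: it must be free in its binding domain.
Binding domain of *them₄*: the embedded TP, whose subject is the twins₂.
*the delegates₁* c-commands the pronoun but from outside its binding domain, and is not c-commanded by it → coindexation permitted.
*the twins₂* c-commands the pronoun within its binding domain → coindexation would violate Principle B.
*the dancers₃*: the pronoun c-commands this R-expression → coindexation would violate Principle C on *the dancers₃*.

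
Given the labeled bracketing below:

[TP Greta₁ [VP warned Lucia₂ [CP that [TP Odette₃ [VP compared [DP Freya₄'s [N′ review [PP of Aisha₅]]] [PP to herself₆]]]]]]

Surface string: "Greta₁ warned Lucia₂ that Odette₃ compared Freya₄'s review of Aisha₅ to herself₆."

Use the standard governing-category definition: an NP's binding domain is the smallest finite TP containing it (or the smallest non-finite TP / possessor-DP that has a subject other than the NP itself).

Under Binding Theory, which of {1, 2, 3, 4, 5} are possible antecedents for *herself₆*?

*herself* is an anaphor, so Principle A applies: it must be bound in its binding domain.
Binding domain of *herself₆*: the embedded TP, whose subject is Odette₃.
*Greta₁* c-commands the anaphor but is outside its binding domain → cannot satisfy Principle A.
*Lucia₂* c-commands the anaphor but is outside its binding domain → cannot satisfy Principle A.
*Odette₃* c-commands the anaphor within its binding domain → licit binder.
*Freya₄* does not c-command the anaphor → cannot bind it.
*Aisha₅* does not c-command the anaphor → cannot bind it.

{3}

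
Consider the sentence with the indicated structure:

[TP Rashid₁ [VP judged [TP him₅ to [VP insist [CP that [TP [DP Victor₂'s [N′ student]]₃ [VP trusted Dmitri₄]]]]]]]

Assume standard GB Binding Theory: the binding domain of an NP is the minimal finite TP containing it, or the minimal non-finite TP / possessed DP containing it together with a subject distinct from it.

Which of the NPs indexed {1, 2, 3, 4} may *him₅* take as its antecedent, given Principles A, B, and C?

none

*him* is a pronoun, so Principle B applies: it must be free in its binding domain.
Binding domain of *him₅*: the matrix TP, whose subject is Rashid₁.
*Rashid₁* c-commands the pronoun within its binding domain → coindexation would violate Principle B.
*Victor₂*: the pronoun c-commands this R-expression → coindexation would violate Principle C on *Victor₂*.
*[Victor₂'s student]₃*: the pronoun c-commands this R-expression → coindexation would violate Principle C on *[Victor₂'s student]₃*.
*Dmitri₄*: the pronoun c-commands this R-expression → coindexation would violate Principle C on *Dmitri₄*.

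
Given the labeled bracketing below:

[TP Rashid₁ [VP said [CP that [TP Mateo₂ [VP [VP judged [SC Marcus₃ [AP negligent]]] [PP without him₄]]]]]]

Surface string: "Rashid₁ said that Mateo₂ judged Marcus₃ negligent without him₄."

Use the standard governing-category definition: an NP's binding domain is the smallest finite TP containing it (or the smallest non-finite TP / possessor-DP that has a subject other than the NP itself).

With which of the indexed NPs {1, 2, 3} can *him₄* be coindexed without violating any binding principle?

*him* is a pronoun, so Principle B applies: it must be free in its binding domain.
Binding domain of *him₄*: the embedded TP, whose subject is Mateo₂.
*Rashid₁* c-commands the pronoun but from outside its binding domain, and is not c-commanded by it → coindexation permitted.
*Mateo₂* c-commands the pronoun within its binding domain → coindexation would violate Principle B.
*Marcus₃* and the pronoun do not c-command one another → neither Principle B nor Principle C is at stake; coindexation permitted.

{1, 3}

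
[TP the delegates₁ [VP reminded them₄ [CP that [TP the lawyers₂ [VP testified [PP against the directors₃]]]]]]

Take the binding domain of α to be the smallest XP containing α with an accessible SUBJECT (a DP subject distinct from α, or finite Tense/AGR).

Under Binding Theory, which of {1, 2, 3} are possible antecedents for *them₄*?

none

*them* is a pronoun, so Principle B applies: it must be free in its binding domain.
Binding domain of *them₄*: the matrix TP, whose subject is the delegates₁.
*the delegates₁* c-commands the pronoun within its binding domain → coindexation would violate Principle B.
*the lawyers₂*: the pronoun c-commands this R-expression → coindexation would violate Principle C on *the lawyers₂*.
*the directors₃*: the pronoun c-commands this R-expression → coindexation would violate Principle C on *the directors₃*.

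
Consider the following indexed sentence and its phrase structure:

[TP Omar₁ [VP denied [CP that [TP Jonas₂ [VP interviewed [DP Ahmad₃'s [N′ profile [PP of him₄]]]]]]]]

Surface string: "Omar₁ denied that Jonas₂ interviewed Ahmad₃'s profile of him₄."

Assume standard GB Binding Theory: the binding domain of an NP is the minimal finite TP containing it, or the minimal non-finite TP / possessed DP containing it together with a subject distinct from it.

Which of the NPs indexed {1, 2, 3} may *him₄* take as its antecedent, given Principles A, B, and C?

*him* is a pronoun, so Principle B applies: it must be free in its binding domain.
Binding domain of *him₄*: the possessed DP, whose subject is Ahmad₃.
*Omar₁* c-commands the pronoun but from outside its binding domain, and is not c-commanded by it → coindexation permitted.
*Jonas₂* c-commands the pronoun but from outside its binding domain, and is not c-commanded by it → coindexation permitted.
*Ahmad₃* c-commands the pronoun within its binding domain → coindexation would violate Principle B.

{1, 2}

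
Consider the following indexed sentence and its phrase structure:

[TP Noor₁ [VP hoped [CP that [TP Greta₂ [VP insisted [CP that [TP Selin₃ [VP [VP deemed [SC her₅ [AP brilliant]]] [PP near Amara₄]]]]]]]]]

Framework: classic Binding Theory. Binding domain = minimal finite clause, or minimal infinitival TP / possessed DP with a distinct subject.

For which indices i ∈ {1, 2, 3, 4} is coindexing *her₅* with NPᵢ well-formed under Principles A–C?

*her* is a pronoun, so Principle B applies: it must be free in its binding domain.
Binding domain of *her₅*: the embedded TP, whose subject is Selin₃.
*Noor₁* c-commands the pronoun but from outside its binding domain, and is not c-commanded by it → coindexation permitted.
*Greta₂* c-commands the pronoun but from outside its binding domain, and is not c-commanded by it → coindexation permitted.
*Selin₃* c-commands the pronoun within its binding domain → coindexation would violate Principle B.
*Amara₄* and the pronoun do not c-command one another → neither Principle B nor Principle C is at stake; coindexation permitted.

{1, 2, 4}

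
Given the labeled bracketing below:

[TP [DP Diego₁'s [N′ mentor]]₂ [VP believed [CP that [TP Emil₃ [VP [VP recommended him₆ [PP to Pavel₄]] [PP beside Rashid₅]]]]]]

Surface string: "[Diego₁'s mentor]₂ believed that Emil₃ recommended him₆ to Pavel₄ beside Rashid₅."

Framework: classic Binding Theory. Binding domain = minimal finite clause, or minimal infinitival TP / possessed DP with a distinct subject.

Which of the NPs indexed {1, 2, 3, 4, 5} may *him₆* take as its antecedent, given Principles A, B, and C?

{1, 2, 5}

*him* is a pronoun, so Principle B applies: it must be free in its binding domain.
Binding domain of *him₆*: the embedded TP, whose subject is Emil₃.
*Diego₁* and the pronoun do not c-command one another → neither Principle B nor Principle C is at stake; coindexation permitted.
*[Diego₁'s mentor]₂* c-commands the pronoun but from outside its binding domain, and is not c-commanded by it → coindexation permitted.
*Emil₃* c-commands the pronoun within its binding domain → coindexation would violate Principle B.
*Pavel₄*: the pronoun c-commands this R-expression → coindexation would violate Principle C on *Pavel₄*.
*Rashid₅* and the pronoun do not c-command one another → neither Principle B nor Principle C is at stake; coindexation permitted.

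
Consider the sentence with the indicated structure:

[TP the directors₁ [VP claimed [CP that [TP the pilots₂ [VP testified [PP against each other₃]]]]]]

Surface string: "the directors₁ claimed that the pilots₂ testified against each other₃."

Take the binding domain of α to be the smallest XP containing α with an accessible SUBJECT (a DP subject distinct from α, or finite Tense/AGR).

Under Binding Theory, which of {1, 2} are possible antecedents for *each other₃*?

*each other* is an anaphor, so Principle A applies: it must be bound in its binding domain.
Binding domain of *each other₃*: the embedded TP, whose subject is the pilots₂.
*the directors₁* c-commands the anaphor but is outside its binding domain → cannot satisfy Principle A.
*the pilots₂* c-commands the anaphor within its binding domain → licit binder.

{2}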